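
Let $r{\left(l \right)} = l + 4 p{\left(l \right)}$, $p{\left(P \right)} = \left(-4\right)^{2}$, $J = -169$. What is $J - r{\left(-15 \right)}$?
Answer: $-218$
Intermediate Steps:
$p{\left(P \right)} = 16$
$r{\left(l \right)} = 64 + l$ ($r{\left(l \right)} = l + 4 \cdot 16 = l + 64 = 64 + l$)
$J - r{\left(-15 \right)} = -169 - \left(64 - 15\right) = -169 - 49 = -218$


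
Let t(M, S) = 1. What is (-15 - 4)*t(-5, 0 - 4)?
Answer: -19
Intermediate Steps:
(-15 - 4)*t(-5, 0 - 4) = (-15 - 4)*1 = -19*1 = -19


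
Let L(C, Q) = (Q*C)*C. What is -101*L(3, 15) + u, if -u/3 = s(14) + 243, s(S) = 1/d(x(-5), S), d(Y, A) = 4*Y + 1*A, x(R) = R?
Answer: -28727/2 ≈ -14364.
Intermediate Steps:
d(Y, A) = A + 4*Y (d(Y, A) = 4*Y + A = A + 4*Y)
s(S) = 1/(-20 + S) (s(S) = 1/(S + 4*(-5)) = 1/(S - 20) = 1/(-20 + S))
u = -1457/2 (u = -3*(1/(-20 + 14) + 243) = -3*(1/(-6) + 243) = -3*(-⅙ + 243) = -3*1457/6 = -1457/2 ≈ -728.50)
L(C, Q) = Q*C² (L(C, Q) = (C*Q)*C = Q*C²)
-101*L(3, 15) + u = -1515*3² - 1457/2 = -1515*9 - 1457/2 = -101*135 - 1457/2 = -13635 - 1457/2 = -28727/2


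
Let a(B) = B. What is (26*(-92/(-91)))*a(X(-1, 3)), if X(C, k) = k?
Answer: 552/7 ≈ 78.857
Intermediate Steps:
(26*(-92/(-91)))*a(X(-1, 3)) = (26*(-92/(-91)))*3 = (26*(-92*(-1/91)))*3 = (26*(92/91))*3 = (184/7)*3 = 552/7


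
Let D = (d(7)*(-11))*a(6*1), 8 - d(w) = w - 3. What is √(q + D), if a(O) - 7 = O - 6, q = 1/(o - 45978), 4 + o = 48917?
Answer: I*√2653178365/2935 ≈ 17.55*I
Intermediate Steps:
o = 48913 (o = -4 + 48917 = 48913)
d(w) = 11 - w (d(w) = 8 - (w - 3) = 8 - (-3 + w) = 8 + (3 - w) = 11 - w)
q = 1/2935 (q = 1/(48913 - 45978) = 1/2935 ≈ 0.00034072)
a(O) = 1 + O (a(O) = 7 + (O - 6) = 7 + (-6 + O) = 1 + O)
D = -308 (D = ((11 - 1*7)*(-11))*(1 + 6*1) = ((11 - 7)*(-11))*(1 + 6) = (4*(-11))*7 = -44*7 = -308)
√(q + D) = √(1/2935 - 308) = √(-903979/2935) = I*√2653178365/2935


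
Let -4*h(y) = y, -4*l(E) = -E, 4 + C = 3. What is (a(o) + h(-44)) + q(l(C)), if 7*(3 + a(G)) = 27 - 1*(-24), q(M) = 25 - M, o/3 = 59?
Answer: 1135/28 ≈ 40.536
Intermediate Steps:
o = 177 (o = 3*59 = 177)
C = -1 (C = -4 + 3 = -1)
l(E) = E/4 (l(E) = -(-1)*E/4 = E/4)
h(y) = -y/4
a(G) = 30/7 (a(G) = -3 + (27 - 1*(-24))/7 = -3 + (27 + 24)/7 = -3 + (1/7)*51 = -3 + 51/7 = 30/7)
(a(o) + h(-44)) + q(l(C)) = (30/7 - 1/4*(-44)) + (25 - (-1)/4) = (30/7 + 11) + (25 - 1*(-1/4)) = 107/7 + (25 + 1/4) = 107/7 + 101/4 = 1135/28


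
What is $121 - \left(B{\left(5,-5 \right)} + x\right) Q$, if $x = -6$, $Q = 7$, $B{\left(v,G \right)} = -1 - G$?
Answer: $135$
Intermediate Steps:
$121 - \left(B{\left(5,-5 \right)} + x\right) Q = 121 - \left(\left(-1 - -5\right) - 6\right) 7 = 121 - \left(\left(-1 + 5\right) - 6\right) 7 = 121 - \left(4 - 6\right) 7 = 121 - \left(-2\right) 7 = 121 - -14 = 121 + 14 = 135$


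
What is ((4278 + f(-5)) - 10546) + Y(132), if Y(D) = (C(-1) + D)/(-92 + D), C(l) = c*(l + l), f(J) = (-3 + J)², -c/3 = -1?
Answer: -124017/20 ≈ -6200.9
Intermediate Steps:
c = 3 (c = -3*(-1) = 3)
C(l) = 6*l (C(l) = 3*(l + l) = 3*(2*l) = 6*l)
Y(D) = (-6 + D)/(-92 + D) (Y(D) = (6*(-1) + D)/(-92 + D) = (-6 + D)/(-92 + D))
((4278 + f(-5)) - 10546) + Y(132) = ((4278 + (-3 - 5)²) - 10546) + (-6 + 132)/(-92 + 132) = ((4278 + (-8)²) - 10546) + 126/40 = ((4278 + 64) - 10546) + (1/40)*126 = (4342 - 10546) + 63/20 = -6204 + 63/20 = -124017/20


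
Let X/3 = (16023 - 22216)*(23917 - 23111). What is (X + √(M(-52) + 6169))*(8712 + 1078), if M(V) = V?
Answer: -146602058460 + 9790*√6117 ≈ -1.4660e+11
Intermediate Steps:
X = -14974674 (X = 3*((16023 - 22216)*(23917 - 23111)) = 3*(-6193*806) = 3*(-4991558) = -14974674)
(X + √(M(-52) + 6169))*(8712 + 1078) = (-14974674 + √(-52 + 6169))*(8712 + 1078) = (-14974674 + √6117)*9790 = -146602058460 + 9790*√6117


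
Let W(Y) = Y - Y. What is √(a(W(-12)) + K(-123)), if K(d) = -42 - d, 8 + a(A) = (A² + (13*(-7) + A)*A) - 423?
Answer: 5*I*√14 ≈ 18.708*I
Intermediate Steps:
W(Y) = 0
a(A) = -431 + A² + A*(-91 + A) (a(A) = -8 + ((A² + (13*(-7) + A)*A) - 423) = -8 + ((A² + (-91 + A)*A) - 423) = -8 + ((A² + A*(-91 + A)) - 423) = -8 + (-423 + A² + A*(-91 + A)) = -431 + A² + A*(-91 + A))
√(a(W(-12)) + K(-123)) = √((-431 - 91*0 + 2*0²) + (-42 - 1*(-123))) = √((-431 + 0 + 2*0) + (-42 + 123)) = √((-431 + 0 + 0) + 81) = √(-431 + 81) = √(-350) = 5*I*√14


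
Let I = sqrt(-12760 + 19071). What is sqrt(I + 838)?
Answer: sqrt(838 + sqrt(6311)) ≈ 30.289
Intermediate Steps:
I = sqrt(6311) ≈ 79.442
sqrt(I + 838) = sqrt(sqrt(6311) + 838) = sqrt(838 + sqrt(6311))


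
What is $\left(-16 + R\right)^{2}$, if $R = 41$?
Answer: $625$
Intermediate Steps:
$\left(-16 + R\right)^{2} = \left(-16 + 41\right)^{2} = 25^{2} = 625$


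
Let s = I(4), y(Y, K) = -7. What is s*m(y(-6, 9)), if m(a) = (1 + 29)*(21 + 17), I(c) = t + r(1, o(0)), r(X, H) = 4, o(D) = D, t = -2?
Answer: 2280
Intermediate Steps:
I(c) = 2 (I(c) = -2 + 4 = 2)
s = 2
m(a) = 1140 (m(a) = 30*38 = 1140)
s*m(y(-6, 9)) = 2*1140 = 2280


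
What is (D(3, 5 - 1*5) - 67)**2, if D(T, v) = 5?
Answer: 3844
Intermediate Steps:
(D(3, 5 - 1*5) - 67)**2 = (5 - 67)**2 = (-62)**2 = 3844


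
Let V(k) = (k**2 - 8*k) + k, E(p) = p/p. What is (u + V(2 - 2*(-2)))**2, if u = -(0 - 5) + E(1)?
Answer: 0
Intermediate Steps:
E(p) = 1
V(k) = k**2 - 7*k
u = 6 (u = -(0 - 5) + 1 = -1*(-5) + 1 = 5 + 1 = 6)
(u + V(2 - 2*(-2)))**2 = (6 + (2 - 2*(-2))*(-7 + (2 - 2*(-2))))**2 = (6 + (2 + 4)*(-7 + (2 + 4)))**2 = (6 + 6*(-7 + 6))**2 = (6 + 6*(-1))**2 = (6 - 6)**2 = 0**2 = 0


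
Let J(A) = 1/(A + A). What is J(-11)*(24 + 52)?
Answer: -38/11 ≈ -3.4545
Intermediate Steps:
J(A) = 1/(2*A)
J(-11)*(24 + 52) = ((1/2)/(-11))*(24 + 52) = ((1/2)*(-1/11))*76 = -1/22*76 = -38/11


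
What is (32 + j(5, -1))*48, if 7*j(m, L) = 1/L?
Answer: 10704/7 ≈ 1529.1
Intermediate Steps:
j(m, L) = 1/(7*L)
(32 + j(5, -1))*48 = (32 + (⅐)/(-1))*48 = (32 + (⅐)*(-1))*48 = (32 - ⅐)*48 = (223/7)*48 = 10704/7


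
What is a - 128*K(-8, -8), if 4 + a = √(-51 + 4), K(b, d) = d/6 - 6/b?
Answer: 212/3 + I*√47 ≈ 70.667 + 6.8557*I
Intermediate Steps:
K(b, d) = -6/b + d/6 (K(b, d) = d*(⅙) - 6/b = d/6 - 6/b = -6/b + d/6)
a = -4 + I*√47 (a = -4 + √(-51 + 4) = -4 + √(-47) = -4 + I*√47 ≈ -4.0 + 6.8557*I)
a - 128*K(-8, -8) = (-4 + I*√47) - 128*(-6/(-8) + (⅙)*(-8)) = (-4 + I*√47) - 128*(-6*(-⅛) - 4/3) = (-4 + I*√47) - 128*(¾ - 4/3) = (-4 + I*√47) - 128*(-7/12) = (-4 + I*√47) + 224/3 = 212/3 + I*√47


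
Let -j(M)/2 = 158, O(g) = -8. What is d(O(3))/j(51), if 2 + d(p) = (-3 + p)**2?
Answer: -119/316 ≈ -0.37658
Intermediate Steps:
j(M) = -316 (j(M) = -2*158 = -316)
d(p) = -2 + (-3 + p)**2
d(O(3))/j(51) = (-2 + (-3 - 8)**2)/(-316) = (-2 + (-11)**2)*(-1/316) = (-2 + 121)*(-1/316) = 119*(-1/316) = -119/316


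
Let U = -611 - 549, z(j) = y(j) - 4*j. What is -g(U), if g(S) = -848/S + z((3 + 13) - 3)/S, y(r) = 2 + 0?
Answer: -449/580 ≈ -0.77414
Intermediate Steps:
y(r) = 2
z(j) = 2 - 4*j
U = -1160
g(S) = -898/S (g(S) = -848/S + (2 - 4*((3 + 13) - 3))/S = -848/S + (2 - 4*(16 - 3))/S = -848/S + (2 - 4*13)/S = -848/S + (2 - 52)/S = -848/S - 50/S = -898/S)
-g(U) = -(-898)/(-1160) = -(-898)*(-1)/1160 = -1*449/580 = -449/580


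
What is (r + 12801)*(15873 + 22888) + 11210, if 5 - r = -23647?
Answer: 1412965943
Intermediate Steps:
r = 23652 (r = 5 - 1*(-23647) = 5 + 23647 = 23652)
(r + 12801)*(15873 + 22888) + 11210 = (23652 + 12801)*(15873 + 22888) + 11210 = 36453*38761 + 11210 = 1412954733 + 11210 = 1412965943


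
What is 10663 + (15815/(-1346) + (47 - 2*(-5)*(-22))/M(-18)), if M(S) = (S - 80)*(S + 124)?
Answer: 74464328531/6991124 ≈ 10651.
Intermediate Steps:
M(S) = (-80 + S)*(124 + S)
10663 + (15815/(-1346) + (47 - 2*(-5)*(-22))/M(-18)) = 10663 + (15815/(-1346) + (47 - 2*(-5)*(-22))/(-9920 + (-18)**2 + 44*(-18))) = 10663 + (15815*(-1/1346) + (47 + 10*(-22))/(-9920 + 324 - 792)) = 10663 + (-15815/1346 + (47 - 220)/(-10388)) = 10663 + (-15815/1346 - 173*(-1/10388)) = 10663 + (-15815/1346 + 173/10388) = 10663 - 82026681/6991124 = 74464328531/6991124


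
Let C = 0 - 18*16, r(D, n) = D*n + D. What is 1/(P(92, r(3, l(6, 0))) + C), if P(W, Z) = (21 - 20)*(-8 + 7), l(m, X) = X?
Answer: -1/289 ≈ -0.0034602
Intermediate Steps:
r(D, n) = D + D*n
P(W, Z) = -1 (P(W, Z) = 1*(-1) = -1)
C = -288 (C = 0 - 288 = -288)
1/(P(92, r(3, l(6, 0))) + C) = 1/(-1 - 288) = 1/(-289) = -1/289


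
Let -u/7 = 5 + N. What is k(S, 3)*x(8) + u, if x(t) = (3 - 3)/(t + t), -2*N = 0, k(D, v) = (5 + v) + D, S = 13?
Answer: -35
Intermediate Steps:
k(D, v) = 5 + D + v
N = 0 (N = -½*0 = 0)
x(t) = 0 (x(t) = 0/((2*t)) = 0*(1/(2*t)) = 0)
u = -35 (u = -7*(5 + 0) = -7*5 = -35)
k(S, 3)*x(8) + u = (5 + 13 + 3)*0 - 35 = 21*0 - 35 = 0 - 35 = -35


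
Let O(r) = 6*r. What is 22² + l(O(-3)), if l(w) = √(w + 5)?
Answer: 484 + I*√13 ≈ 484.0 + 3.6056*I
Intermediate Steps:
l(w) = √(5 + w)
22² + l(O(-3)) = 22² + √(5 + 6*(-3)) = 484 + √(5 - 18) = 484 + √(-13) = 484 + I*√13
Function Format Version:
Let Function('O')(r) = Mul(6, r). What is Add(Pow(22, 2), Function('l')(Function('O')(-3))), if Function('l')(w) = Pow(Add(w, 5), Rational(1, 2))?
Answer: Add(484, Mul(I, Pow(13, Rational(1, 2)))) ≈ Add(484.00, Mul(3.6056, I))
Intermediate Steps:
Function('l')(w) = Pow(Add(5, w), Rational(1, 2))
Add(Pow(22, 2), Function('l')(Function('O')(-3))) = Add(Pow(22, 2), Pow(Add(5, Mul(6, -3)), Rational(1, 2))) = Add(484, Pow(Add(5, -18), Rational(1, 2))) = Add(484, Pow(-13, Rational(1, 2))) = Add(484, Mul(I, Pow(13, Rational(1, 2))))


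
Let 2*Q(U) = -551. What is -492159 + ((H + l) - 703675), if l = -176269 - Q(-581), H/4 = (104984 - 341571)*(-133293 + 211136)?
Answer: -147335878383/2 ≈ -7.3668e+10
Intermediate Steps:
H = -73666567364 (H = 4*((104984 - 341571)*(-133293 + 211136)) = 4*(-236587*77843) = 4*(-18416641841) = -73666567364)
Q(U) = -551/2 (Q(U) = (1/2)*(-551) = -551/2)
l = -351987/2 (l = -176269 - 1*(-551/2) = -176269 + 551/2 = -351987/2 ≈ -1.7599e+5)
-492159 + ((H + l) - 703675) = -492159 + ((-73666567364 - 351987/2) - 703675) = -492159 + (-147333486715/2 - 703675) = -492159 - 147334894065/2 = -147335878383/2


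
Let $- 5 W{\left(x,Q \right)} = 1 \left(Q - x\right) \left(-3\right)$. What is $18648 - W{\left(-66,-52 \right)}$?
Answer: $\frac{93198}{5} \approx 18640.0$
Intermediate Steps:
$W{\left(x,Q \right)} = - \frac{3 x}{5} + \frac{3 Q}{5}$ ($W{\left(x,Q \right)} = - \frac{1 \left(Q - x\right) \left(-3\right)}{5} = - \frac{\left(Q - x\right) \left(-3\right)}{5} = - \frac{- 3 Q + 3 x}{5} = - \frac{3 x}{5} + \frac{3 Q}{5}$)
$18648 - W{\left(-66,-52 \right)} = 18648 - \left(\left(- \frac{3}{5}\right) \left(-66\right) + \frac{3}{5} \left(-52\right)\right) = 18648 - \left(\frac{198}{5} - \frac{156}{5}\right) = 18648 - \frac{42}{5} = \frac{93198}{5}$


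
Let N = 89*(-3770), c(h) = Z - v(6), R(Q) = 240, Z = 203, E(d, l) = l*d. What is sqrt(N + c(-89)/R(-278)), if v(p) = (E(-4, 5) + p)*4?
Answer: I*sqrt(1207904115)/60 ≈ 579.25*I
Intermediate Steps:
E(d, l) = d*l
v(p) = -80 + 4*p (v(p) = (-4*5 + p)*4 = (-20 + p)*4 = -80 + 4*p)
c(h) = 259 (c(h) = 203 - (-80 + 4*6) = 203 - (-80 + 24) = 203 - 1*(-56) = 203 + 56 = 259)
N = -335530
sqrt(N + c(-89)/R(-278)) = sqrt(-335530 + 259/240) = sqrt(-80526941/240) = I*sqrt(1207904115)/60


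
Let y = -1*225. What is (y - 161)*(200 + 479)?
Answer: -262094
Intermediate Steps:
y = -225
(y - 161)*(200 + 479) = (-225 - 161)*(200 + 479) = -386*679 = -262094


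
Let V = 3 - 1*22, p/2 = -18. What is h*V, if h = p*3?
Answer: 2052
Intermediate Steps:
p = -36 (p = 2*(-18) = -36)
V = -19 (V = 3 - 22 = -19)
h = -108 (h = -36*3 = -108)
h*V = -108*(-19) = 2052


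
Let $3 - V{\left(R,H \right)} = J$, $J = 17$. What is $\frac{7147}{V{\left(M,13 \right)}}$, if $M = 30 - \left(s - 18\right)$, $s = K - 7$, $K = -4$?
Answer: $- \frac{1021}{2} \approx -510.5$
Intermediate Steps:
$s = -11$ ($s = -4 - 7 = -11$)
$M = 59$ ($M = 30 - \left(-11 - 18\right) = 30 - -29 = 30 + 29 = 59$)
$V{\left(R,H \right)} = -14$ ($V{\left(R,H \right)} = 3 - 17 = -14$)
$\frac{7147}{V{\left(M,13 \right)}} = \frac{7147}{-14} = 7147 \left(- \frac{1}{14}\right) = - \frac{1021}{2}$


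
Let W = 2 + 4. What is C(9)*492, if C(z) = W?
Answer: 2952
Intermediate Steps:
W = 6
C(z) = 6
C(9)*492 = 6*492 = 2952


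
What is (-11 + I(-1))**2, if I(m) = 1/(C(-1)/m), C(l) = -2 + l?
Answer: 1024/9 ≈ 113.78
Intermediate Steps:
I(m) = -m/3 (I(m) = 1/((-2 - 1)/m) = 1/(-3/m) = -m/3)
(-11 + I(-1))**2 = (-11 - 1/3*(-1))**2 = (-11 + 1/3)**2 = (-32/3)**2 = 1024/9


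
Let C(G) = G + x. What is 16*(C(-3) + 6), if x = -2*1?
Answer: 16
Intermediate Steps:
x = -2
C(G) = -2 + G (C(G) = G - 2 = -2 + G)
16*(C(-3) + 6) = 16*((-2 - 3) + 6) = 16*(-5 + 6) = 16*1 = 16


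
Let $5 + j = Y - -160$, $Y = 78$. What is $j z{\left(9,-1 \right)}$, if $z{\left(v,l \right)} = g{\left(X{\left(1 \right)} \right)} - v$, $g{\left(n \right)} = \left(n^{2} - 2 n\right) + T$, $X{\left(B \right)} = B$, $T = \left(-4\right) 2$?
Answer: $-4194$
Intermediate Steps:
$T = -8$
$g{\left(n \right)} = -8 + n^{2} - 2 n$ ($g{\left(n \right)} = \left(n^{2} - 2 n\right) - 8 = -8 + n^{2} - 2 n$)
$z{\left(v,l \right)} = -9 - v$ ($z{\left(v,l \right)} = \left(-8 + 1^{2} - 2\right) - v = \left(-8 + 1 - 2\right) - v = -9 - v$)
$j = 233$ ($j = -5 + \left(78 - -160\right) = -5 + \left(78 + 160\right) = -5 + 238 = 233$)
$j z{\left(9,-1 \right)} = 233 \left(-9 - 9\right) = 233 \left(-18\right) = -4194$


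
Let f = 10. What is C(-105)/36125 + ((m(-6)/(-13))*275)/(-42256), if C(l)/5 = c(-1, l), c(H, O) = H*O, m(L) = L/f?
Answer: 11297463/793778960 ≈ 0.014233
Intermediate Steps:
m(L) = L/10
C(l) = -5*l (C(l) = 5*(-l) = -5*l)
C(-105)/36125 + ((m(-6)/(-13))*275)/(-42256) = -5*(-105)/36125 + ((((1/10)*(-6))/(-13))*275)/(-42256) = 525*(1/36125) + (-3/5*(-1/13)*275)*(-1/42256) = 21/1445 + ((3/65)*275)*(-1/42256) = 21/1445 + (165/13)*(-1/42256) = 21/1445 - 165/549328 = 11297463/793778960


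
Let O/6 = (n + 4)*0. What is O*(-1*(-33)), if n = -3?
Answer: 0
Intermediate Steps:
O = 0 (O = 6*((-3 + 4)*0) = 6*(1*0) = 6*0 = 0)
O*(-1*(-33)) = 0*(-1*(-33)) = 0*33 = 0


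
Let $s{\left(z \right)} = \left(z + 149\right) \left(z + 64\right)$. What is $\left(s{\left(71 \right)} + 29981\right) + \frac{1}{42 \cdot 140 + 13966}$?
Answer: $\frac{1184429127}{19846} \approx 59681.0$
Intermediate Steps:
$s{\left(z \right)} = \left(64 + z\right) \left(149 + z\right)$ ($s{\left(z \right)} = \left(149 + z\right) \left(64 + z\right) = \left(64 + z\right) \left(149 + z\right)$)
$\left(s{\left(71 \right)} + 29981\right) + \frac{1}{42 \cdot 140 + 13966} = \left(\left(9536 + 71^{2} + 213 \cdot 71\right) + 29981\right) + \frac{1}{42 \cdot 140 + 13966} = \left(\left(9536 + 5041 + 15123\right) + 29981\right) + \frac{1}{5880 + 13966} = \left(29700 + 29981\right) + \frac{1}{19846} = 59681 + \frac{1}{19846} = \frac{1184429127}{19846}$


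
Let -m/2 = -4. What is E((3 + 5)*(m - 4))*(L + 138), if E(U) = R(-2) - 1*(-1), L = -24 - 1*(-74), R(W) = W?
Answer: -188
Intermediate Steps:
m = 8 (m = -2*(-4) = 8)
L = 50 (L = -24 + 74 = 50)
E(U) = -1 (E(U) = -2 - 1*(-1) = -2 + 1 = -1)
E((3 + 5)*(m - 4))*(L + 138) = -(50 + 138) = -1*188 = -188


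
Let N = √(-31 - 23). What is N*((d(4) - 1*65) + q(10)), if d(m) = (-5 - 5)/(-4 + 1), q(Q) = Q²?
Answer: 115*I*√6 ≈ 281.69*I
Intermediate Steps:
d(m) = 10/3 (d(m) = -10/(-3) = -10*(-⅓) = 10/3)
N = 3*I*√6 (N = √(-54) = 3*I*√6 ≈ 7.3485*I)
N*((d(4) - 1*65) + q(10)) = (3*I*√6)*((10/3 - 1*65) + 10²) = (3*I*√6)*((10/3 - 65) + 100) = (3*I*√6)*(-185/3 + 100) = (3*I*√6)*(115/3) = 115*I*√6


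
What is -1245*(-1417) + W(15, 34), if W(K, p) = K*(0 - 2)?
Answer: 1764135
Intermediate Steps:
W(K, p) = -2*K (W(K, p) = K*(-2) = -2*K)
-1245*(-1417) + W(15, 34) = -1245*(-1417) - 2*15 = 1764165 - 30 = 1764135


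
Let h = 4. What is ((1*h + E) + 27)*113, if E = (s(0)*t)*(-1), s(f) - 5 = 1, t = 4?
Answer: 791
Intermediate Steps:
s(f) = 6 (s(f) = 5 + 1 = 6)
E = -24 (E = (6*4)*(-1) = 24*(-1) = -24)
((1*h + E) + 27)*113 = ((1*4 - 24) + 27)*113 = ((4 - 24) + 27)*113 = (-20 + 27)*113 = 7*113 = 791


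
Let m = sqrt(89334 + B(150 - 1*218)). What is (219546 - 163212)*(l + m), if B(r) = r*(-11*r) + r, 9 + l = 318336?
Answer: 17932633218 + 56334*sqrt(38402) ≈ 1.7944e+10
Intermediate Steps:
l = 318327 (l = -9 + 318336 = 318327)
B(r) = r - 11*r**2 (B(r) = -11*r**2 + r = r - 11*r**2)
m = sqrt(38402) (m = sqrt(89334 + (150 - 1*218)*(1 - 11*(150 - 1*218))) = sqrt(89334 + (150 - 218)*(1 - 11*(150 - 218))) = sqrt(89334 - 68*(1 - 11*(-68))) = sqrt(89334 - 68*(1 + 748)) = sqrt(89334 - 68*749) = sqrt(89334 - 50932) = sqrt(38402) ≈ 195.96)
(219546 - 163212)*(l + m) = (219546 - 163212)*(318327 + sqrt(38402)) = 56334*(318327 + sqrt(38402)) = 17932633218 + 56334*sqrt(38402)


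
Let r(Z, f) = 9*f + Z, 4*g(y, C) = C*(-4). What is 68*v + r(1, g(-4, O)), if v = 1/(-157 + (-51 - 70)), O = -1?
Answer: 1356/139 ≈ 9.7554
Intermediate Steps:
g(y, C) = -C (g(y, C) = (C*(-4))/4 = (-4*C)/4 = -C)
r(Z, f) = Z + 9*f
v = -1/278 (v = 1/(-157 - 121) = 1/(-278) = -1/278 ≈ -0.0035971)
68*v + r(1, g(-4, O)) = 68*(-1/278) + (1 + 9*(-1*(-1))) = -34/139 + (1 + 9*1) = -34/139 + (1 + 9) = -34/139 + 10 = 1356/139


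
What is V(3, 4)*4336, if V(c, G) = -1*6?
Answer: -26016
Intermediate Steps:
V(c, G) = -6
V(3, 4)*4336 = -6*4336 = -26016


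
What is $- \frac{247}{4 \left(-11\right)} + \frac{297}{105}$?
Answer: $\frac{13001}{1540} \approx 8.4422$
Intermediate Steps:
$- \frac{247}{4 \left(-11\right)} + \frac{297}{105} = - \frac{247}{-44} + 297 \cdot \frac{1}{105} = \left(-247\right) \left(- \frac{1}{44}\right) + \frac{99}{35} = \frac{247}{44} + \frac{99}{35} = \frac{13001}{1540}$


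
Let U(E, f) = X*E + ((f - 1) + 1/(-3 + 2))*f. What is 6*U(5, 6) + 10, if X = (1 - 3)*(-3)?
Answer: 334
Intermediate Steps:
X = 6 (X = -2*(-3) = 6)
U(E, f) = 6*E + f*(-2 + f) (U(E, f) = 6*E + ((f - 1) + 1/(-3 + 2))*f = 6*E + ((-1 + f) + 1/(-1))*f = 6*E + ((-1 + f) - 1)*f = 6*E + (-2 + f)*f = 6*E + f*(-2 + f))
6*U(5, 6) + 10 = 6*(6² - 2*6 + 6*5) + 10 = 6*(36 - 12 + 30) + 10 = 6*54 + 10 = 324 + 10 = 334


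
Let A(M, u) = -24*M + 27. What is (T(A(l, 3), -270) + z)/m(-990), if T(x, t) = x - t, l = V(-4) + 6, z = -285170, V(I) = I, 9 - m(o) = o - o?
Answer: -284921/9 ≈ -31658.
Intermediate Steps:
m(o) = 9 (m(o) = 9 - (o - o) = 9 - 1*0 = 9 + 0 = 9)
l = 2 (l = -4 + 6 = 2)
A(M, u) = 27 - 24*M
(T(A(l, 3), -270) + z)/m(-990) = (((27 - 24*2) - 1*(-270)) - 285170)/9 = (((27 - 48) + 270) - 285170)*(⅑) = ((-21 + 270) - 285170)*(⅑) = (249 - 285170)*(⅑) = -284921*⅑ = -284921/9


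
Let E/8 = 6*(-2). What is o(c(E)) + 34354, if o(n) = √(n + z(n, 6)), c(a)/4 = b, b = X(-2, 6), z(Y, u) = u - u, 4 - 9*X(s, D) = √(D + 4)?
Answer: 34354 + 2*√(4 - √10)/3 ≈ 34355.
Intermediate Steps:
X(s, D) = 4/9 - √(4 + D)/9 (X(s, D) = 4/9 - √(D + 4)/9 = 4/9 - √(4 + D)/9)
z(Y, u) = 0
b = 4/9 - √10/9 (b = 4/9 - √(4 + 6)/9 = 4/9 - √10/9 ≈ 0.093080)
E = -96 (E = 8*(6*(-2)) = 8*(-12) = -96)
c(a) = 16/9 - 4*√10/9 (c(a) = 4*(4/9 - √10/9) = 16/9 - 4*√10/9)
o(n) = √n (o(n) = √(n + 0) = √n)
o(c(E)) + 34354 = √(16/9 - 4*√10/9) + 34354 = 34354 + √(16/9 - 4*√10/9)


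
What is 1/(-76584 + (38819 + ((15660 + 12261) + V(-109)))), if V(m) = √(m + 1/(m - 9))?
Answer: -1161592/11434724511 - I*√1517834/11434724511 ≈ -0.00010158 - 1.0774e-7*I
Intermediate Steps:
V(m) = √(m + 1/(-9 + m))
1/(-76584 + (38819 + ((15660 + 12261) + V(-109)))) = 1/(-76584 + (38819 + ((15660 + 12261) + √((1 - 109*(-9 - 109))/(-9 - 109))))) = 1/(-76584 + (38819 + (27921 + √((1 - 109*(-118))/(-118))))) = 1/(-76584 + (38819 + (27921 + √(-(1 + 12862)/118)))) = 1/(-76584 + (38819 + (27921 + √(-1/118*12863)))) = 1/(-76584 + (38819 + (27921 + √(-12863/118)))) = 1/(-76584 + (38819 + (27921 + I*√1517834/118))) = 1/(-76584 + (66740 + I*√1517834/118)) = 1/(-9844 + I*√1517834/118)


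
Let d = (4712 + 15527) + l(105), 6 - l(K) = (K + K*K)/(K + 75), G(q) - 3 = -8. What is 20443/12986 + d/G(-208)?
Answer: -392994581/97395 ≈ -4035.1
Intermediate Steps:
G(q) = -5 (G(q) = 3 - 8 = -5)
l(K) = 6 - (K + K²)/(75 + K) (l(K) = 6 - (K + K*K)/(K + 75) = 6 - (K + K²)/(75 + K))
d = 121099/6 (d = (4712 + 15527) + (450 - 1*105² + 5*105)/(75 + 105) = 20239 + (450 - 1*11025 + 525)/180 = 20239 + (450 - 11025 + 525)/180 = 20239 + (1/180)*(-10050) = 20239 - 335/6 = 121099/6 ≈ 20183.)
20443/12986 + d/G(-208) = 20443/12986 + (121099/6)/(-5) = 20443*(1/12986) + (121099/6)*(-⅕) = 20443/12986 - 121099/30 = -392994581/97395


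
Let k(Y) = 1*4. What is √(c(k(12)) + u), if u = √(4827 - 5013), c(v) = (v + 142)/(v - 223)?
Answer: √(-6 + 9*I*√186)/3 ≈ 2.5483 + 2.6759*I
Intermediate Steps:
k(Y) = 4
c(v) = (142 + v)/(-223 + v)
u = I*√186 (u = √(-186) = I*√186 ≈ 13.638*I)
√(c(k(12)) + u) = √((142 + 4)/(-223 + 4) + I*√186) = √(146/(-219) + I*√186) = √(-1/219*146 + I*√186) = √(-⅔ + I*√186)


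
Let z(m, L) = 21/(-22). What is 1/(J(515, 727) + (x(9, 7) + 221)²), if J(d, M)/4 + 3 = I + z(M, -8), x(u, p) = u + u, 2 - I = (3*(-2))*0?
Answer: 11/628245 ≈ 1.7509e-5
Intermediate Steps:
z(m, L) = -21/22 (z(m, L) = 21*(-1/22) = -21/22)
I = 2 (I = 2 - 3*(-2)*0 = 2 - (-6)*0 = 2 - 1*0 = 2 + 0 = 2)
x(u, p) = 2*u
J(d, M) = -86/11 (J(d, M) = -12 + 4*(2 - 21/22) = -12 + 4*(23/22) = -12 + 46/11 = -86/11)
1/(J(515, 727) + (x(9, 7) + 221)²) = 1/(-86/11 + (2*9 + 221)²) = 1/(-86/11 + (18 + 221)²) = 1/(-86/11 + 239²) = 1/(-86/11 + 57121) = 1/(628245/11) = 11/628245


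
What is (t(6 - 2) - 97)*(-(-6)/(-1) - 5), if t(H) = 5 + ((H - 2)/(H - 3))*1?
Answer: 990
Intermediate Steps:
t(H) = 5 + (-2 + H)/(-3 + H) (t(H) = 5 + ((-2 + H)/(-3 + H))*1 = 5 + (-2 + H)/(-3 + H))
(t(6 - 2) - 97)*(-(-6)/(-1) - 5) = ((-17 + 6*(6 - 2))/(-3 + (6 - 2)) - 97)*(-(-6)/(-1) - 5) = ((-17 + 6*4)/(-3 + 4) - 97)*(-(-6)*(-1) - 5) = ((-17 + 24)/1 - 97)*(-1*6 - 5) = (1*7 - 97)*(-6 - 5) = (7 - 97)*(-11) = -90*(-11) = 990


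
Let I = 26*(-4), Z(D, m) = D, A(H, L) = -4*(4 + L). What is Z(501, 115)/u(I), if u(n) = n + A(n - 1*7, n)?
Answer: 501/296 ≈ 1.6926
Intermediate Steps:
A(H, L) = -16 - 4*L
I = -104
u(n) = -16 - 3*n (u(n) = n + (-16 - 4*n) = -16 - 3*n)
Z(501, 115)/u(I) = 501/(-16 - 3*(-104)) = 501/(-16 + 312) = 501/296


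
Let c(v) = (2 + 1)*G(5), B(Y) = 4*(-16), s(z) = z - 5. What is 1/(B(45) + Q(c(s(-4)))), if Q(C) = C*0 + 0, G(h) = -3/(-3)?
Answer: -1/64 ≈ -0.015625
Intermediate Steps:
s(z) = -5 + z
G(h) = 1 (G(h) = -3*(-⅓) = 1)
B(Y) = -64
c(v) = 3 (c(v) = (2 + 1)*1 = 3*1 = 3)
Q(C) = 0 (Q(C) = 0 + 0 = 0)
1/(B(45) + Q(c(s(-4)))) = 1/(-64 + 0) = 1/(-64) = -1/64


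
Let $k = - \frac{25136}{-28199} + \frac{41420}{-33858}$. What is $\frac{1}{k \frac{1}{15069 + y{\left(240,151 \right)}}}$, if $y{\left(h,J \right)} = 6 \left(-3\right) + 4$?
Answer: $- \frac{378261526995}{8340734} \approx -45351.0$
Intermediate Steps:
$k = - \frac{8340734}{25125309}$ ($k = \left(-25136\right) \left(- \frac{1}{28199}\right) + 41420 \left(- \frac{1}{33858}\right) = \frac{25136}{28199} - \frac{1090}{891} = - \frac{8340734}{25125309} \approx -0.33197$)
$y{\left(h,J \right)} = -14$ ($y{\left(h,J \right)} = -18 + 4 = -14$)
$\frac{1}{k \frac{1}{15069 + y{\left(240,151 \right)}}} = \frac{1}{\left(- \frac{8340734}{25125309}\right) \frac{1}{15069 - 14}} = - \frac{25125309}{8340734 \cdot \frac{1}{15055}} = - \frac{25125309 \frac{1}{\frac{1}{15055}}}{8340734} = \left(- \frac{25125309}{8340734}\right) 15055 = - \frac{378261526995}{8340734}$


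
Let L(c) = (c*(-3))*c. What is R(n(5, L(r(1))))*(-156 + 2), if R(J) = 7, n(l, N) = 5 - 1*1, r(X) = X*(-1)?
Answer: -1078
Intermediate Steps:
r(X) = -X
L(c) = -3*c**2 (L(c) = (-3*c)*c = -3*c**2)
n(l, N) = 4 (n(l, N) = 5 - 1 = 4)
R(n(5, L(r(1))))*(-156 + 2) = 7*(-156 + 2) = 7*(-154) = -1078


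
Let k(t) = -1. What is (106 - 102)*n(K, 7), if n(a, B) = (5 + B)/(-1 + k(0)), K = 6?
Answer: -24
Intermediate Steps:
n(a, B) = -5/2 - B/2 (n(a, B) = (5 + B)/(-1 - 1) = (5 + B)/(-2) = (5 + B)*(-1/2) = -5/2 - B/2)
(106 - 102)*n(K, 7) = (106 - 102)*(-5/2 - 1/2*7) = 4*(-5/2 - 7/2) = 4*(-6) = -24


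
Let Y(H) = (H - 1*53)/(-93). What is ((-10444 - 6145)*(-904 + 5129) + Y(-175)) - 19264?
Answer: -2173341383/31 ≈ -7.0108e+7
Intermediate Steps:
Y(H) = 53/93 - H/93 (Y(H) = (H - 53)*(-1/93) = (-53 + H)*(-1/93) = 53/93 - H/93)
((-10444 - 6145)*(-904 + 5129) + Y(-175)) - 19264 = ((-10444 - 6145)*(-904 + 5129) + (53/93 - 1/93*(-175))) - 19264 = (-16589*4225 + (53/93 + 175/93)) - 19264 = (-70088525 + 76/31) - 19264 = -2172744199/31 - 19264 = -2173341383/31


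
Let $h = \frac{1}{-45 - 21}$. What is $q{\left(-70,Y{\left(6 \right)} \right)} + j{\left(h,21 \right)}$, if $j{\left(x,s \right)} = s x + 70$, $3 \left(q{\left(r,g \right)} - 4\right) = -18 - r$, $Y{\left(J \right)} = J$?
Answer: $\frac{6007}{66} \approx 91.015$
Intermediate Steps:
$q{\left(r,g \right)} = -2 - \frac{r}{3}$ ($q{\left(r,g \right)} = 4 + \frac{-18 - r}{3} = 4 - \left(6 + \frac{r}{3}\right) = -2 - \frac{r}{3}$)
$h = - \frac{1}{66}$ ($h = \frac{1}{-66} = - \frac{1}{66} \approx -0.015152$)
$j{\left(x,s \right)} = 70 + s x$
$q{\left(-70,Y{\left(6 \right)} \right)} + j{\left(h,21 \right)} = \left(-2 - - \frac{70}{3}\right) + \left(70 + 21 \left(- \frac{1}{66}\right)\right) = \left(-2 + \frac{70}{3}\right) + \left(70 - \frac{7}{22}\right) = \frac{64}{3} + \frac{1533}{22} = \frac{6007}{66}$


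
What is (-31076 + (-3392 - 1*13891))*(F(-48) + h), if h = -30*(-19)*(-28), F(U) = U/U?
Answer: 771761281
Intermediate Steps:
F(U) = 1
h = -15960 (h = 570*(-28) = -15960)
(-31076 + (-3392 - 1*13891))*(F(-48) + h) = (-31076 + (-3392 - 1*13891))*(1 - 15960) = (-31076 + (-3392 - 13891))*(-15959) = (-31076 - 17283)*(-15959) = -48359*(-15959) = 771761281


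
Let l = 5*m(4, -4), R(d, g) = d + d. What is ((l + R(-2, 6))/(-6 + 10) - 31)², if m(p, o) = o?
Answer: 1369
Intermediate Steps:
R(d, g) = 2*d
l = -20 (l = 5*(-4) = -20)
((l + R(-2, 6))/(-6 + 10) - 31)² = ((-20 + 2*(-2))/(-6 + 10) - 31)² = ((-20 - 4)/4 - 31)² = (-24*¼ - 31)² = (-6 - 31)² = (-37)² = 1369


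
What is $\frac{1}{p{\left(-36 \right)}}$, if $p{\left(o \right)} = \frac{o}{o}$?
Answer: $1$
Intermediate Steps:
$p{\left(o \right)} = 1$
$\frac{1}{p{\left(-36 \right)}} = 1^{-1} = 1$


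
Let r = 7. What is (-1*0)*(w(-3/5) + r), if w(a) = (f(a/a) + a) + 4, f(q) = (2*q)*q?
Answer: 0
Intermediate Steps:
f(q) = 2*q²
w(a) = 6 + a (w(a) = (2*(a/a)² + a) + 4 = (2*1² + a) + 4 = (2*1 + a) + 4 = (2 + a) + 4 = 6 + a)
(-1*0)*(w(-3/5) + r) = (-1*0)*((6 - 3/5) + 7) = 0*((6 - 3*⅕) + 7) = 0*((6 - ⅗) + 7) = 0*(27/5 + 7) = 0*(62/5) = 0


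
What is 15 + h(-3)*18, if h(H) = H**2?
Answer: 177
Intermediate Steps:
15 + h(-3)*18 = 15 + (-3)**2*18 = 15 + 9*18 = 15 + 162 = 177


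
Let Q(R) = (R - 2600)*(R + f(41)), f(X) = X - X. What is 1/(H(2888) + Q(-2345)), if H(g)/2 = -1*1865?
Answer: 1/11592295 ≈ 8.6264e-8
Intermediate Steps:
H(g) = -3730 (H(g) = 2*(-1*1865) = 2*(-1865) = -3730)
f(X) = 0
Q(R) = R*(-2600 + R) (Q(R) = (R - 2600)*(R + 0) = (-2600 + R)*R = R*(-2600 + R))
1/(H(2888) + Q(-2345)) = 1/(-3730 - 2345*(-2600 - 2345)) = 1/(-3730 - 2345*(-4945)) = 1/(-3730 + 11596025) = 1/11592295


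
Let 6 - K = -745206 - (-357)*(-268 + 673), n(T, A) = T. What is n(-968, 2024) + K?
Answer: 599659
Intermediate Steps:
K = 600627 (K = 6 - (-745206 - (-357)*(-268 + 673)) = 6 - (-745206 - (-357)*405) = 6 - (-745206 - 1*(-144585)) = 6 - (-745206 + 144585) = 6 - 1*(-600621) = 6 + 600621 = 600627)
n(-968, 2024) + K = -968 + 600627 = 599659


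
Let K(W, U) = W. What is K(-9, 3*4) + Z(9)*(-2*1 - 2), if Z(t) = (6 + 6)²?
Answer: -585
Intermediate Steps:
Z(t) = 144 (Z(t) = 12² = 144)
K(-9, 3*4) + Z(9)*(-2*1 - 2) = -9 + 144*(-2*1 - 2) = -9 + 144*(-2 - 2) = -9 + 144*(-4) = -9 - 576 = -585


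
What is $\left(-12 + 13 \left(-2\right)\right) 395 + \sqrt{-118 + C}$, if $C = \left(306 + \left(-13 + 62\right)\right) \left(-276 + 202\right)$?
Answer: $-15010 + 6 i \sqrt{733} \approx -15010.0 + 162.44 i$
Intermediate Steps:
$C = -26270$ ($C = \left(306 + 49\right) \left(-74\right) = 355 \left(-74\right) = -26270$)
$\left(-12 + 13 \left(-2\right)\right) 395 + \sqrt{-118 + C} = \left(-12 + 13 \left(-2\right)\right) 395 + \sqrt{-118 - 26270} = \left(-12 - 26\right) 395 + \sqrt{-26388} = \left(-38\right) 395 + 6 i \sqrt{733} = -15010 + 6 i \sqrt{733}$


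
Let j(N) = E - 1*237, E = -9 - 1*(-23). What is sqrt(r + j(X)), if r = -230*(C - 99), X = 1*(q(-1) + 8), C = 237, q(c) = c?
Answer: I*sqrt(31963) ≈ 178.78*I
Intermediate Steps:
E = 14 (E = -9 + 23 = 14)
X = 7 (X = 1*(-1 + 8) = 1*7 = 7)
j(N) = -223 (j(N) = 14 - 1*237 = 14 - 237 = -223)
r = -31740 (r = -230*(237 - 99) = -230*138 = -31740)
sqrt(r + j(X)) = sqrt(-31740 - 223) = sqrt(-31963) = I*sqrt(31963)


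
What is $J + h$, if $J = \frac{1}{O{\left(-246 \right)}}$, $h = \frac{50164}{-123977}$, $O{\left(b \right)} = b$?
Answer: $- \frac{12464321}{30498342} \approx -0.40869$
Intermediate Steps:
$h = - \frac{50164}{123977}$ ($h = 50164 \left(- \frac{1}{123977}\right) = - \frac{50164}{123977} \approx -0.40462$)
$J = - \frac{1}{246}$ ($J = \frac{1}{-246} = - \frac{1}{246} \approx -0.004065$)
$J + h = - \frac{1}{246} - \frac{50164}{123977} = - \frac{12464321}{30498342}$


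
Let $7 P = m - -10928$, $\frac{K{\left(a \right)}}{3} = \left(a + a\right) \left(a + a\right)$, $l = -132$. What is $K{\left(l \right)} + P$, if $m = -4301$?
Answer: $\frac{1470243}{7} \approx 2.1003 \cdot 10^{5}$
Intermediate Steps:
$K{\left(a \right)} = 12 a^{2}$ ($K{\left(a \right)} = 3 \left(a + a\right) \left(a + a\right) = 3 \cdot 2 a 2 a = 3 \cdot 4 a^{2} = 12 a^{2}$)
$P = \frac{6627}{7}$ ($P = \frac{-4301 - -10928}{7} = \frac{-4301 + 10928}{7} = \frac{1}{7} \cdot 6627 = \frac{6627}{7} \approx 946.71$)
$K{\left(l \right)} + P = 12 \left(-132\right)^{2} + \frac{6627}{7} = 12 \cdot 17424 + \frac{6627}{7} = 209088 + \frac{6627}{7} = \frac{1470243}{7}$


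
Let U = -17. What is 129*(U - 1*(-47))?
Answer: 3870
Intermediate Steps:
129*(U - 1*(-47)) = 129*(-17 - 1*(-47)) = 129*(-17 + 47) = 129*30 = 3870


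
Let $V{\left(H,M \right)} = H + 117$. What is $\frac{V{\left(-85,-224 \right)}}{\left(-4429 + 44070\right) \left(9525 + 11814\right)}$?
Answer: $\frac{32}{845899299} \approx 3.783 \cdot 10^{-8}$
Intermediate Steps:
$V{\left(H,M \right)} = 117 + H$
$\frac{V{\left(-85,-224 \right)}}{\left(-4429 + 44070\right) \left(9525 + 11814\right)} = \frac{117 - 85}{\left(-4429 + 44070\right) \left(9525 + 11814\right)} = \frac{32}{39641 \cdot 21339} = \frac{32}{845899299}$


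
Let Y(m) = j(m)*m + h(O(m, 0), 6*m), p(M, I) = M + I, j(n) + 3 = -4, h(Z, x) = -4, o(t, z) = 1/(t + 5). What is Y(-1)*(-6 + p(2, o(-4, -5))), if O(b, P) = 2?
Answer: -9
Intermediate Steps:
o(t, z) = 1/(5 + t)
j(n) = -7 (j(n) = -3 - 4 = -7)
p(M, I) = I + M
Y(m) = -4 - 7*m (Y(m) = -7*m - 4 = -4 - 7*m)
Y(-1)*(-6 + p(2, o(-4, -5))) = (-4 - 7*(-1))*(-6 + (1/(5 - 4) + 2)) = (-4 + 7)*(-6 + (1/1 + 2)) = 3*(-6 + (1 + 2)) = 3*(-6 + 3) = 3*(-3) = -9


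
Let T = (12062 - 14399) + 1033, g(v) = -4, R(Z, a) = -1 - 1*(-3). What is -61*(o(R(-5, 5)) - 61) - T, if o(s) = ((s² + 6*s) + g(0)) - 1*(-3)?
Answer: 4110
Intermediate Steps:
R(Z, a) = 2 (R(Z, a) = -1 + 3 = 2)
T = -1304 (T = -2337 + 1033 = -1304)
o(s) = -1 + s² + 6*s (o(s) = ((s² + 6*s) - 4) - 1*(-3) = (-4 + s² + 6*s) + 3 = -1 + s² + 6*s)
-61*(o(R(-5, 5)) - 61) - T = -61*((-1 + 2² + 6*2) - 61) - 1*(-1304) = -61*((-1 + 4 + 12) - 61) + 1304 = -61*(15 - 61) + 1304 = -61*(-46) + 1304 = 2806 + 1304 = 4110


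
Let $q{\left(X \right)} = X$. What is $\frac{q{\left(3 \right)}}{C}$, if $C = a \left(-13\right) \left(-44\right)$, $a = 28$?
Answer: $\frac{3}{16016} \approx 0.00018731$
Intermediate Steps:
$C = 16016$ ($C = 28 \left(-13\right) \left(-44\right) = \left(-364\right) \left(-44\right) = 16016$)
$\frac{q{\left(3 \right)}}{C} = \frac{3}{16016}$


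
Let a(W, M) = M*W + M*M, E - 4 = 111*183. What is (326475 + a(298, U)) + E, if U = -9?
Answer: 344191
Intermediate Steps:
E = 20317 (E = 4 + 111*183 = 4 + 20313 = 20317)
a(W, M) = M² + M*W (a(W, M) = M*W + M² = M² + M*W)
(326475 + a(298, U)) + E = (326475 - 9*(-9 + 298)) + 20317 = (326475 - 9*289) + 20317 = (326475 - 2601) + 20317 = 323874 + 20317 = 344191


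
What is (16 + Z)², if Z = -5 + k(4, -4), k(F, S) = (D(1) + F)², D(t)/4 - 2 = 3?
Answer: 344569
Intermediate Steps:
D(t) = 20 (D(t) = 8 + 4*3 = 8 + 12 = 20)
k(F, S) = (20 + F)²
Z = 571 (Z = -5 + (20 + 4)² = -5 + 24² = -5 + 576 = 571)
(16 + Z)² = (16 + 571)² = 587² = 344569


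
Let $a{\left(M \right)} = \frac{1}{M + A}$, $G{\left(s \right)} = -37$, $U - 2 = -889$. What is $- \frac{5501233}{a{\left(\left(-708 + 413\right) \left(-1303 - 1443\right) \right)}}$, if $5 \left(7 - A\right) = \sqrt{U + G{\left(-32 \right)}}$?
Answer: $-4456422324941 + \frac{11002466 i \sqrt{231}}{5} \approx -4.4564 \cdot 10^{12} + 3.3445 \cdot 10^{7} i$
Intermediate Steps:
$U = -887$ ($U = 2 - 889 = -887$)
$A = 7 - \frac{2 i \sqrt{231}}{5}$ ($A = 7 - \frac{\sqrt{-887 - 37}}{5} = 7 - \frac{\sqrt{-924}}{5} = 7 - \frac{2 i \sqrt{231}}{5} \approx 7.0 - 6.0795 i$)
$a{\left(M \right)} = \frac{1}{7 + M - \frac{2 i \sqrt{231}}{5}}$ ($a{\left(M \right)} = \frac{1}{M + \left(7 - \frac{2 i \sqrt{231}}{5}\right)} = \frac{1}{7 + M - \frac{2 i \sqrt{231}}{5}}$)
$- \frac{5501233}{a{\left(\left(-708 + 413\right) \left(-1303 - 1443\right) \right)}} = - \frac{5501233}{5 \frac{1}{35 + 5 \left(-708 + 413\right) \left(-1303 - 1443\right) - 2 i \sqrt{231}}} = - \frac{5501233}{5 \frac{1}{35 + 5 \left(\left(-295\right) \left(-2746\right)\right) - 2 i \sqrt{231}}} = - \frac{5501233}{5 \frac{1}{35 + 5 \cdot 810070 - 2 i \sqrt{231}}} = - \frac{5501233}{5 \frac{1}{35 + 4050350 - 2 i \sqrt{231}}} = - \frac{5501233}{5 \frac{1}{4050385 - 2 i \sqrt{231}}} = - 5501233 \left(810077 - \frac{2 i \sqrt{231}}{5}\right) = -4456422324941 + \frac{11002466 i \sqrt{231}}{5}$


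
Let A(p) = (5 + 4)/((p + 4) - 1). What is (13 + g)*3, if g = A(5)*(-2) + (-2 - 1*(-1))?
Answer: 117/4 ≈ 29.250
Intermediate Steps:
A(p) = 9/(3 + p) (A(p) = 9/((4 + p) - 1) = 9/(3 + p))
g = -13/4 (g = (9/(3 + 5))*(-2) + (-2 - 1*(-1)) = (9/8)*(-2) + (-2 + 1) = (9*(1/8))*(-2) - 1 = (9/8)*(-2) - 1 = -9/4 - 1 = -13/4 ≈ -3.2500)
(13 + g)*3 = (13 - 13/4)*3 = (39/4)*3 = 117/4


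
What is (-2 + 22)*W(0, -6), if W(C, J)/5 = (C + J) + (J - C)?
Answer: -1200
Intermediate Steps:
W(C, J) = 10*J (W(C, J) = 5*((C + J) + (J - C)) = 5*(2*J) = 10*J)
(-2 + 22)*W(0, -6) = (-2 + 22)*(10*(-6)) = 20*(-60) = -1200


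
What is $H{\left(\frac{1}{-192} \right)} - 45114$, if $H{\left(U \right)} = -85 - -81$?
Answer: $-45118$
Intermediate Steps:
$H{\left(U \right)} = -4$ ($H{\left(U \right)} = -85 + 81 = -4$)
$H{\left(\frac{1}{-192} \right)} - 45114 = -4 - 45114 = -45118$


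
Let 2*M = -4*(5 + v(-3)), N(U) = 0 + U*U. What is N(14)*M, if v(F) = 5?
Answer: -3920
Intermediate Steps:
N(U) = U² (N(U) = 0 + U² = U²)
M = -20 (M = (-4*(5 + 5))/2 = (-4*10)/2 = (½)*(-40) = -20)
N(14)*M = 14²*(-20) = 196*(-20) = -3920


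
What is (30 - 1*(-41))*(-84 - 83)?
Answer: -11857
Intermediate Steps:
(30 - 1*(-41))*(-84 - 83) = (30 + 41)*(-167) = 71*(-167) = -11857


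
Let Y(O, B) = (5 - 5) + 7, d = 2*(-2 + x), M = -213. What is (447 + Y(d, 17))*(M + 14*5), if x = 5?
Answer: -64922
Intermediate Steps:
d = 6 (d = 2*(-2 + 5) = 2*3 = 6)
Y(O, B) = 7 (Y(O, B) = 0 + 7 = 7)
(447 + Y(d, 17))*(M + 14*5) = (447 + 7)*(-213 + 14*5) = 454*(-213 + 70) = 454*(-143) = -64922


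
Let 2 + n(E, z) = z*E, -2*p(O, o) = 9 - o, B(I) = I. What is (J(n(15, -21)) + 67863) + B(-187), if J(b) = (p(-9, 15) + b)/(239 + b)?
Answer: 2639521/39 ≈ 67680.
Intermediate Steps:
p(O, o) = -9/2 + o/2 (p(O, o) = -(9 - o)/2 = -9/2 + o/2)
n(E, z) = -2 + E*z (n(E, z) = -2 + z*E = -2 + E*z)
J(b) = (3 + b)/(239 + b) (J(b) = ((-9/2 + (½)*15) + b)/(239 + b) = ((-9/2 + 15/2) + b)/(239 + b) = (3 + b)/(239 + b))
(J(n(15, -21)) + 67863) + B(-187) = ((3 + (-2 + 15*(-21)))/(239 + (-2 + 15*(-21))) + 67863) - 187 = ((3 + (-2 - 315))/(239 + (-2 - 315)) + 67863) - 187 = ((3 - 317)/(239 - 317) + 67863) - 187 = (-314/(-78) + 67863) - 187 = (-1/78*(-314) + 67863) - 187 = (157/39 + 67863) - 187 = 2646814/39 - 187 = 2639521/39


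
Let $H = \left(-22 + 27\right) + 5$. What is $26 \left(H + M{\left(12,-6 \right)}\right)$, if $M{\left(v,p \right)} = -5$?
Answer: $130$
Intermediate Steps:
$H = 10$ ($H = 5 + 5 = 10$)
$26 \left(H + M{\left(12,-6 \right)}\right) = 26 \left(10 - 5\right) = 26 \cdot 5 = 130$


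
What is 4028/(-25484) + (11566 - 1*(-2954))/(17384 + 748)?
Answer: 6187333/9626581 ≈ 0.64273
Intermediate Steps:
4028/(-25484) + (11566 - 1*(-2954))/(17384 + 748) = 4028*(-1/25484) + (11566 + 2954)/18132 = -1007/6371 + 14520*(1/18132) = -1007/6371 + 1210/1511 = 6187333/9626581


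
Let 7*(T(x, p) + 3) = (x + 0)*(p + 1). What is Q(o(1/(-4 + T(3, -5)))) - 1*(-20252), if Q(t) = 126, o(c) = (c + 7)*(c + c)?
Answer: 20378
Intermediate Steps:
T(x, p) = -3 + x*(1 + p)/7 (T(x, p) = -3 + ((x + 0)*(p + 1))/7 = -3 + (x*(1 + p))/7 = -3 + x*(1 + p)/7)
o(c) = 2*c*(7 + c) (o(c) = (7 + c)*(2*c) = 2*c*(7 + c))
Q(o(1/(-4 + T(3, -5)))) - 1*(-20252) = 126 - 1*(-20252) = 126 + 20252 = 20378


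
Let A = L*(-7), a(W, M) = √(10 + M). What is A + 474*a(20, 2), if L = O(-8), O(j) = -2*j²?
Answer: 896 + 948*√3 ≈ 2538.0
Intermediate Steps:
L = -128 (L = -2*(-8)² = -2*64 = -128)
A = 896 (A = -128*(-7) = 896)
A + 474*a(20, 2) = 896 + 474*√(10 + 2) = 896 + 474*√12 = 896 + 474*(2*√3) = 896 + 948*√3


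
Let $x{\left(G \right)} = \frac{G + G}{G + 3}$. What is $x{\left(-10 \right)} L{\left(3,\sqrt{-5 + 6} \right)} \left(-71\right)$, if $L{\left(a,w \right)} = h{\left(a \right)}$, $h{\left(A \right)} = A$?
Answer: $- \frac{4260}{7} \approx -608.57$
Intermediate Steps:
$x{\left(G \right)} = \frac{2 G}{3 + G}$
$L{\left(a,w \right)} = a$
$x{\left(-10 \right)} L{\left(3,\sqrt{-5 + 6} \right)} \left(-71\right) = 2 \left(-10\right) \frac{1}{3 - 10} \cdot 3 \left(-71\right) = 2 \left(-10\right) \frac{1}{-7} \left(-213\right) = 2 \left(-10\right) \left(- \frac{1}{7}\right) \left(-213\right) = \frac{20}{7} \left(-213\right) = - \frac{4260}{7}$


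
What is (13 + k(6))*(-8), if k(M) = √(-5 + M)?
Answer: -112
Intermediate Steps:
(13 + k(6))*(-8) = (13 + √(-5 + 6))*(-8) = (13 + √1)*(-8) = (13 + 1)*(-8) = 14*(-8) = -112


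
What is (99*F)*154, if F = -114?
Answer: -1738044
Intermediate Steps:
(99*F)*154 = (99*(-114))*154 = -11286*154 = -1738044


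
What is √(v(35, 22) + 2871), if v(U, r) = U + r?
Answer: 4*√183 ≈ 54.111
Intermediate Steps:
√(v(35, 22) + 2871) = √((35 + 22) + 2871) = √(57 + 2871) = √2928 = 4*√183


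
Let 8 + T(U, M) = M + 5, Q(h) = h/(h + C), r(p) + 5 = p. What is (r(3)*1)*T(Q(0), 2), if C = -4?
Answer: 2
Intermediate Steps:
r(p) = -5 + p
Q(h) = h/(-4 + h) (Q(h) = h/(h - 4) = h/(-4 + h))
T(U, M) = -3 + M (T(U, M) = -8 + (M + 5) = -8 + (5 + M) = -3 + M)
(r(3)*1)*T(Q(0), 2) = ((-5 + 3)*1)*(-3 + 2) = -2*1*(-1) = -2*(-1) = 2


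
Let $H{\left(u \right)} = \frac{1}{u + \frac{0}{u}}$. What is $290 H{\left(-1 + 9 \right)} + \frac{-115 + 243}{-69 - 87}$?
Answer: $\frac{5527}{156} \approx 35.43$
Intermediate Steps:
$H{\left(u \right)} = \frac{1}{u}$ ($H{\left(u \right)} = \frac{1}{u + 0} = \frac{1}{u}$)
$290 H{\left(-1 + 9 \right)} + \frac{-115 + 243}{-69 - 87} = \frac{290}{-1 + 9} + \frac{-115 + 243}{-69 - 87} = \frac{290}{8} + \frac{128}{-156} = 290 \cdot \frac{1}{8} + 128 \left(- \frac{1}{156}\right) = \frac{145}{4} - \frac{32}{39} = \frac{5527}{156}$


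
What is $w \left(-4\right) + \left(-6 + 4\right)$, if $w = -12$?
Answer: $46$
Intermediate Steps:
$w \left(-4\right) + \left(-6 + 4\right) = \left(-12\right) \left(-4\right) + \left(-6 + 4\right) = 48 - 2 = 46$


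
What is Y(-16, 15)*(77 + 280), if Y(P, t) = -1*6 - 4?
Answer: -3570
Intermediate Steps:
Y(P, t) = -10 (Y(P, t) = -6 - 4 = -10)
Y(-16, 15)*(77 + 280) = -10*(77 + 280) = -10*357 = -3570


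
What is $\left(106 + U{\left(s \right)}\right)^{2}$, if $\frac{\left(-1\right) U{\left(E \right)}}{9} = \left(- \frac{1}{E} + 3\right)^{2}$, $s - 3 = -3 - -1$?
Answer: $4900$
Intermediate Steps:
$s = 1$ ($s = 3 - 2 = 1$)
$U{\left(E \right)} = - 9 \left(3 - \frac{1}{E}\right)^{2}$ ($U{\left(E \right)} = - 9 \left(- \frac{1}{E} + 3\right)^{2} = - 9 \left(3 - \frac{1}{E}\right)^{2}$)
$\left(106 + U{\left(s \right)}\right)^{2} = \left(106 - 9 \cdot 1^{-2} \left(-1 + 3 \cdot 1\right)^{2}\right)^{2} = \left(106 - 9 \left(-1 + 3\right)^{2}\right)^{2} = \left(106 - 9 \cdot 2^{2}\right)^{2} = \left(106 - 9 \cdot 4\right)^{2} = \left(106 - 36\right)^{2} = 70^{2} = 4900$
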